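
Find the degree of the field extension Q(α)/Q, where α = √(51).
[Q(α):Q] = 2

[Q(α):Q] equals the degree of the minimal polynomial of α. Here α^2 = 51 and x^2 - 51 is irreducible (d = 51 is squarefree, ≠ 1, hence not a square), so deg(m_α) = 2. Thus [Q(α):Q] = 2.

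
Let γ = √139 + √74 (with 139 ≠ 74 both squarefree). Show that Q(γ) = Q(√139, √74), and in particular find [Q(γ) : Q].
[Q(γ) : Q] = 4 (equivalently, Q(γ) = Q(√139, √74))

Obviously Q(γ) ⊆ Q(√139, √74), and [Q(√139, √74):Q] = 4 (since 139, 74 are distinct squarefree integers > 1 with 10286 not a perfect square). To show equality we compute the minimal polynomial of γ. From γ = √139 + √74: γ^2 = 139 + 2√(10286) + 74 = 213 + 2√(10286), so γ^2 - 213 = 2√(10286); squaring, (γ^2 - 213)^2 = 4·10286, i.e. γ^4 - 426γ^2 + 45369 - 41144 = 0, i.e. γ^4 - 426γ^2 + 4225 = 0. So γ is a root of x^4 - 426x^2 + 4225. This polynomial is irreducible over Q: it has no rational root (each ±√139 ± √74 is irrational), and any factorization into two quadratics over Q would force √(10286) ∈ Q (pairing opposite roots) or √139, √74 ∈ Q (other pairings), all impossible. Hence [Q(γ):Q] = 4 = [Q(√139, √74):Q], so Q(γ) = Q(√139, √74).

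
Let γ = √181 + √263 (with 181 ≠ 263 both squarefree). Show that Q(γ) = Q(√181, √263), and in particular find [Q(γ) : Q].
[Q(γ) : Q] = 4 (equivalently, Q(γ) = Q(√181, √263))

Obviously Q(γ) ⊆ Q(√181, √263), and [Q(√181, √263):Q] = 4 (since 181, 263 are distinct squarefree integers > 1 with 47603 not a perfect square). To show equality we compute the minimal polynomial of γ. From γ = √181 + √263: γ^2 = 181 + 2√(47603) + 263 = 444 + 2√(47603), so γ^2 - 444 = 2√(47603); squaring, (γ^2 - 444)^2 = 4·47603, i.e. γ^4 - 888γ^2 + 197136 - 190412 = 0, i.e. γ^4 - 888γ^2 + 6724 = 0. So γ is a root of x^4 - 888x^2 + 6724. This polynomial is irreducible over Q: it has no rational root (each ±√181 ± √263 is irrational), and any factorization into two quadratics over Q would force √(47603) ∈ Q (pairing opposite roots) or √181, √263 ∈ Q (other pairings), all impossible. Hence [Q(γ):Q] = 4 = [Q(√181, √263):Q], so Q(γ) = Q(√181, √263).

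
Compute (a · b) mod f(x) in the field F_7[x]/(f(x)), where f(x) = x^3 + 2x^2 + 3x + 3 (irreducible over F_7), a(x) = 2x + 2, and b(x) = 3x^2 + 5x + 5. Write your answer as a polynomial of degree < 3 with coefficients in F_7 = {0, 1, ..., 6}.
a · b ≡ 4x^2 + 2x + 6 (mod f(x))

Multiply in F_7[x]: a(x)·b(x) = (2x + 2)·(3x^2 + 5x + 5) = 6x^3 + 2x^2 + 6x + 3. This has degree ≥ 3, so divide by f(x) over F_7: 6x^3 + 2x^2 + 6x + 3 = (6)·(x^3 + 2x^2 + 3x + 3) + (4x^2 + 2x + 6). Hence a·b ≡ 4x^2 + 2x + 6 (mod f). (F_7[x]/(f) is a field with 7^3 = 343 elements since f is irreducible of degree 3.)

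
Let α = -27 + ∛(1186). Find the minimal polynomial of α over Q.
m_α(x) = x^3 + 81x^2 + 2187x + 18497

Set β = α + 27 = ∛(1186), so β^3 = 1186. Then (α + 27)^3 - 1186 = 0, i.e. α is a root of g(x) = (x + 27)^3 - 1186 = x^3 + 81x^2 + 2187x + 18497. Since g(x) = h(x + 27) where h(x) = x^3 - 1186, and h is irreducible over Q (because 1186 is not a perfect cube, so h has no rational root, and a monic cubic with no rational root is irreducible), g is also irreducible (irreducibility is preserved under the substitution x → x + 27). Hence m_α(x) = x^3 + 81x^2 + 2187x + 18497.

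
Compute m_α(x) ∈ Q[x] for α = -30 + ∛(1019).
m_α(x) = x^3 + 90x^2 + 2700x + 25981

Set β = α + 30 = ∛(1019), so β^3 = 1019. Then (α + 30)^3 - 1019 = 0, i.e. α is a root of g(x) = (x + 30)^3 - 1019 = x^3 + 90x^2 + 2700x + 25981. Since g(x) = h(x + 30) where h(x) = x^3 - 1019, and h is irreducible over Q (because 1019 is not a perfect cube, so h has no rational root, and a monic cubic with no rational root is irreducible), g is also irreducible (irreducibility is preserved under the substitution x → x + 30). Hence m_α(x) = x^3 + 90x^2 + 2700x + 25981.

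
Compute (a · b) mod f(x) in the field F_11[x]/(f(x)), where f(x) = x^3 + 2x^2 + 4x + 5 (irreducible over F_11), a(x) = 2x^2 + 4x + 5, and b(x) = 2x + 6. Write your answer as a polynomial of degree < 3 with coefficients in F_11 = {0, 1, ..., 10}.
a · b ≡ x^2 + 7x + 10 (mod f(x))

Multiply in F_11[x]: a(x)·b(x) = (2x^2 + 4x + 5)·(2x + 6) = 4x^3 + 9x^2 + x + 8. This has degree ≥ 3, so divide by f(x) over F_11: 4x^3 + 9x^2 + x + 8 = (4)·(x^3 + 2x^2 + 4x + 5) + (x^2 + 7x + 10). Hence a·b ≡ x^2 + 7x + 10 (mod f). (F_11[x]/(f) is a field with 11^3 = 1331 elements since f is irreducible of degree 3.)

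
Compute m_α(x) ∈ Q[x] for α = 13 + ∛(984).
m_α(x) = x^3 - 39x^2 + 507x - 3181

Set β = α - 13 = ∛(984), so β^3 = 984. Then (α - 13)^3 - 984 = 0, i.e. α is a root of g(x) = (x - 13)^3 - 984 = x^3 - 39x^2 + 507x - 3181. Since g(x) = h(x - 13) where h(x) = x^3 - 984, and h is irreducible over Q (because 984 is not a perfect cube, so h has no rational root, and a monic cubic with no rational root is irreducible), g is also irreducible (irreducibility is preserved under the substitution x → x - 13). Hence m_α(x) = x^3 - 39x^2 + 507x - 3181.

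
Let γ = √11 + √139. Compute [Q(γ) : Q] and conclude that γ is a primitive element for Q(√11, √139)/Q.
[Q(γ) : Q] = 4 (equivalently, Q(γ) = Q(√11, √139))

Obviously Q(γ) ⊆ Q(√11, √139), and [Q(√11, √139):Q] = 4 (since 11, 139 are distinct squarefree integers > 1 with 1529 not a perfect square). To show equality we compute the minimal polynomial of γ. From γ = √11 + √139: γ^2 = 11 + 2√(1529) + 139 = 150 + 2√(1529), so γ^2 - 150 = 2√(1529); squaring, (γ^2 - 150)^2 = 4·1529, i.e. γ^4 - 300γ^2 + 22500 - 6116 = 0, i.e. γ^4 - 300γ^2 + 16384 = 0. So γ is a root of x^4 - 300x^2 + 16384. This polynomial is irreducible over Q: it has no rational root (each ±√11 ± √139 is irrational), and any factorization into two quadratics over Q would force √(1529) ∈ Q (pairing opposite roots) or √11, √139 ∈ Q (other pairings), all impossible. Hence [Q(γ):Q] = 4 = [Q(√11, √139):Q], so Q(γ) = Q(√11, √139).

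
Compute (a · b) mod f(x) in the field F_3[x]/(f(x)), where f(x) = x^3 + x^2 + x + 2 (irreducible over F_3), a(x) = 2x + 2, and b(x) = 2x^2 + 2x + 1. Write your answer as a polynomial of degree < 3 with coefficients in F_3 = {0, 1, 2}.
a · b ≡ x^2 + 2x (mod f(x))

Multiply in F_3[x]: a(x)·b(x) = (2x + 2)·(2x^2 + 2x + 1) = x^3 + 2x^2 + 2. This has degree ≥ 3, so divide by f(x) over F_3: x^3 + 2x^2 + 2 = (1)·(x^3 + x^2 + x + 2) + (x^2 + 2x). Hence a·b ≡ x^2 + 2x (mod f). (F_3[x]/(f) is a field with 3^3 = 27 elements since f is irreducible of degree 3.)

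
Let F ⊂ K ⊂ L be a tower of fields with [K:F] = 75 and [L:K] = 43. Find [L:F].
[L:F] = 3225

The tower law says that for any tower of field extensions F ⊂ K ⊂ L with finite degrees, [L:F] = [L:K] · [K:F]. Here this gives [L:F] = 43 · 75 = 3225.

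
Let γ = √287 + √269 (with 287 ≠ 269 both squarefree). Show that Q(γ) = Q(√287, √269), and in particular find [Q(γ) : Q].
[Q(γ) : Q] = 4 (equivalently, Q(γ) = Q(√287, √269))

Obviously Q(γ) ⊆ Q(√287, √269), and [Q(√287, √269):Q] = 4 (since 287, 269 are distinct squarefree integers > 1 with 77203 not a perfect square). To show equality we compute the minimal polynomial of γ. From γ = √287 + √269: γ^2 = 287 + 2√(77203) + 269 = 556 + 2√(77203), so γ^2 - 556 = 2√(77203); squaring, (γ^2 - 556)^2 = 4·77203, i.e. γ^4 - 1112γ^2 + 309136 - 308812 = 0, i.e. γ^4 - 1112γ^2 + 324 = 0. So γ is a root of x^4 - 1112x^2 + 324. This polynomial is irreducible over Q: it has no rational root (each ±√287 ± √269 is irrational), and any factorization into two quadratics over Q would force √(77203) ∈ Q (pairing opposite roots) or √287, √269 ∈ Q (other pairings), all impossible. Hence [Q(γ):Q] = 4 = [Q(√287, √269):Q], so Q(γ) = Q(√287, √269).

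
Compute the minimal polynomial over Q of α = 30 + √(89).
m_α(x) = x^2 - 60x + 811

From α - 30 = √(89), squaring gives (α - 30)^2 = 89, i.e. α^2 - 60α + 900 = 89, so α^2 - 60α + 811 = 0. The discriminant of x^2 - 60x + 811 is (-60)^2 - 4·(811) = 3600 - 3244 = 356, and 4·(89) is not a perfect square in Q since 89 is squarefree and ≠ 1. Hence x^2 - 60x + 811 is irreducible over Q and is the minimal polynomial of α.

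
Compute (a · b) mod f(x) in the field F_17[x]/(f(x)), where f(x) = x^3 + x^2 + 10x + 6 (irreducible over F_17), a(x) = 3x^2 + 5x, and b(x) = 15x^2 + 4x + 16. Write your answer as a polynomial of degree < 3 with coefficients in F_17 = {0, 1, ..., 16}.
a · b ≡ x^2 + 2x + 3 (mod f(x))

Multiply in F_17[x]: a(x)·b(x) = (3x^2 + 5x)·(15x^2 + 4x + 16) = 11x^4 + 2x^3 + 12x. This has degree ≥ 3, so divide by f(x) over F_17: 11x^4 + 2x^3 + 12x = (11x + 8)·(x^3 + x^2 + 10x + 6) + (x^2 + 2x + 3). Hence a·b ≡ x^2 + 2x + 3 (mod f). (F_17[x]/(f) is a field with 17^3 = 4913 elements since f is irreducible of degree 3.)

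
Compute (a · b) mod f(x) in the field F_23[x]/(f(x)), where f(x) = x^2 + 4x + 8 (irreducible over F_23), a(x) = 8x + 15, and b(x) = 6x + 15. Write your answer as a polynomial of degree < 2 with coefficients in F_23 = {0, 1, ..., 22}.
a · b ≡ 18x + 2 (mod f(x))

Multiply in F_23[x]: a(x)·b(x) = (8x + 15)·(6x + 15) = 2x^2 + 3x + 18. This has degree ≥ 2, so divide by f(x) over F_23: 2x^2 + 3x + 18 = (2)·(x^2 + 4x + 8) + (18x + 2). Hence a·b ≡ 18x + 2 (mod f). (F_23[x]/(f) is a field with 23^2 = 529 elements since f is irreducible of degree 2.)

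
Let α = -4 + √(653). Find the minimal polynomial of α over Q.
m_α(x) = x^2 + 8x - 637

From α + 4 = √(653), squaring gives (α + 4)^2 = 653, i.e. α^2 + 8α + 16 = 653, so α^2 + 8α - 637 = 0. The discriminant of x^2 + 8x - 637 is (8)^2 - 4·(-637) = 64 + 2548 = 2612, and 4·(653) is not a perfect square in Q since 653 is squarefree and ≠ 1. Hence x^2 + 8x - 637 is irreducible over Q and is the minimal polynomial of α.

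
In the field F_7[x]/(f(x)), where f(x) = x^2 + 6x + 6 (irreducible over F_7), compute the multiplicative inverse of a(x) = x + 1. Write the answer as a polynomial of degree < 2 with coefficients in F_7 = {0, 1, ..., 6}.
a(x)^(-1) ≡ 6x + 2 (mod f(x))

Since f is irreducible over F_7, F_7[x]/(f) is a field and a(x) ≠ 0 has an inverse. Apply the extended Euclidean algorithm to f(x) and a(x) in F_7[x]: f(x) = (x + 5)·a(x) + (1). The last nonzero remainder is the constant 1 = gcd(f, a) in F_7. Back-substituting through the division chain expresses 1 = s(x)·a(x) + t(x)·f(x) with s(x) ≡ 6x + 2 (mod f), so a(x)^(-1) ≡ s(x) = 6x + 2 (mod f). Check: (x + 1)·(6x + 2) = 6x^2 + x + 2 ≡ 1 (mod x^2 + 6x + 6).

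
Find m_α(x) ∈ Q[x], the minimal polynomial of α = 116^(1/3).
m_α(x) = x^3 - 116

α satisfies α^3 = 116, so x^3 - 116 annihilates α. By the rational root test, a rational root p/q (in lowest terms) of x^3 - 116 would satisfy p^3 = 116 q^3, forcing q = 1 and p^3 = 116; but 116 is not a perfect cube, contradiction. A monic cubic over Q with no rational root is irreducible (any nontrivial factorization would include a linear factor). Hence x^3 - 116 is the minimal polynomial of α, and in particular [Q(α):Q] = 3.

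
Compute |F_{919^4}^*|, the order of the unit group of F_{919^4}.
|F_{919^4}^*| = 713283282720

F_{919^4} has 919^4 = 713283282721 elements; its multiplicative group consists of all nonzero elements, so |F_{919^4}^*| = 713283282721 - 1 = 713283282720. (It is cyclic since any finite subgroup of the multiplicative group of a field is cyclic.)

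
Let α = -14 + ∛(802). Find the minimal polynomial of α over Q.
m_α(x) = x^3 + 42x^2 + 588x + 1942

Set β = α + 14 = ∛(802), so β^3 = 802. Then (α + 14)^3 - 802 = 0, i.e. α is a root of g(x) = (x + 14)^3 - 802 = x^3 + 42x^2 + 588x + 1942. Since g(x) = h(x + 14) where h(x) = x^3 - 802, and h is irreducible over Q (because 802 is not a perfect cube, so h has no rational root, and a monic cubic with no rational root is irreducible), g is also irreducible (irreducibility is preserved under the substitution x → x + 14). Hence m_α(x) = x^3 + 42x^2 + 588x + 1942.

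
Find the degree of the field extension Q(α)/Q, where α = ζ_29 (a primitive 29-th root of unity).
[Q(α):Q] = 28

The minimal polynomial of ζ_29 over Q is the 29-th cyclotomic polynomial Φ_29(x), which is irreducible over Q and has degree φ(29) = 28. Hence [Q(α):Q] = φ(29) = 28.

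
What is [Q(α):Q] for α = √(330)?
[Q(α):Q] = 2

[Q(α):Q] equals the degree of the minimal polynomial of α. Here α^2 = 330 and x^2 - 330 is irreducible (d = 330 is squarefree, ≠ 1, hence not a square), so deg(m_α) = 2. Thus [Q(α):Q] = 2.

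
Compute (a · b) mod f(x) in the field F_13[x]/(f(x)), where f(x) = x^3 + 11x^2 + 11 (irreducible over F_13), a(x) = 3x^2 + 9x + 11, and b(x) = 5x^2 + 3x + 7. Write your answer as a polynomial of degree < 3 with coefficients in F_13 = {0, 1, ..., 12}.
a · b ≡ 11x^2 + 9x + 11 (mod f(x))

Multiply in F_13[x]: a(x)·b(x) = (3x^2 + 9x + 11)·(5x^2 + 3x + 7) = 2x^4 + 2x^3 + 12x^2 + 5x + 12. This has degree ≥ 3, so divide by f(x) over F_13: 2x^4 + 2x^3 + 12x^2 + 5x + 12 = (2x + 6)·(x^3 + 11x^2 + 11) + (11x^2 + 9x + 11). Hence a·b ≡ 11x^2 + 9x + 11 (mod f). (F_13[x]/(f) is a field with 13^3 = 2197 elements since f is irreducible of degree 3.)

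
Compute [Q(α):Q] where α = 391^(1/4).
[Q(α):Q] = 4

α is a root of x^4 - 391. By Eisenstein's criterion at the prime p = 17 (which divides the constant term 391 but p^2 = 289 does not, since 391 is squarefree), x^4 - 391 is irreducible over Q. Hence [Q(α):Q] = 4.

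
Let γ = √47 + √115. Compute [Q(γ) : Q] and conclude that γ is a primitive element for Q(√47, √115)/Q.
[Q(γ) : Q] = 4 (equivalently, Q(γ) = Q(√47, √115))

Obviously Q(γ) ⊆ Q(√47, √115), and [Q(√47, √115):Q] = 4 (since 47, 115 are distinct squarefree integers > 1 with 5405 not a perfect square). To show equality we compute the minimal polynomial of γ. From γ = √47 + √115: γ^2 = 47 + 2√(5405) + 115 = 162 + 2√(5405), so γ^2 - 162 = 2√(5405); squaring, (γ^2 - 162)^2 = 4·5405, i.e. γ^4 - 324γ^2 + 26244 - 21620 = 0, i.e. γ^4 - 324γ^2 + 4624 = 0. So γ is a root of x^4 - 324x^2 + 4624. This polynomial is irreducible over Q: it has no rational root (each ±√47 ± √115 is irrational), and any factorization into two quadratics over Q would force √(5405) ∈ Q (pairing opposite roots) or √47, √115 ∈ Q (other pairings), all impossible. Hence [Q(γ):Q] = 4 = [Q(√47, √115):Q], so Q(γ) = Q(√47, √115).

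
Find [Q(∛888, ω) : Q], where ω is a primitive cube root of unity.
[Q(∛888, ω) : Q] = 6

[Q(∛888):Q] = 3 (min poly x^3 - 888, irreducible since 888 is not a perfect cube). [Q(ω):Q] = 2 (min poly x^2 + x + 1). Since Q(∛888) ⊂ R and ω ∉ R, we have ω ∉ Q(∛888), so x^2 + x + 1 remains irreducible over Q(∛888) and [Q(∛888, ω) : Q(∛888)] = 2. By the tower law, [Q(∛888, ω) : Q] = 3 · 2 = 6. (In fact Q(∛888, ω) is the splitting field of x^3 - 888 over Q.)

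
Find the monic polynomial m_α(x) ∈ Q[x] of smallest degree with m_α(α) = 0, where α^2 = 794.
m_α(x) = x^2 - 794

α satisfies α^2 - 794 = 0, so x^2 - 794 annihilates α. Since d = 794 is squarefree and ≠ 1, it is not a perfect square in Q, so x^2 - 794 has no rational root and is therefore irreducible over Q (a degree-2 polynomial over a field is irreducible iff it has no root). Hence m_α(x) = x^2 - 794.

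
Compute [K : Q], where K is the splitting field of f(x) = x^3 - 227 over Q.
[K : Q] = 6

The roots of x^3 - 227 are ∛227, ω∛227, ω^2∛227 where ω = e^(2πi/3) is a primitive cube root of unity, so K = Q(∛227, ω). Now [Q(∛227):Q] = 3 (since 227 is not a perfect cube, x^3 - 227 is irreducible) and [Q(ω):Q] = 2. Both 2 and 3 divide [K:Q], and [K:Q] ≤ 3·2 = 6, so [K:Q] = 6. (Equivalently: Q(∛227) ⊂ R but ω ∉ R, so [K : Q(∛227)] = 2.)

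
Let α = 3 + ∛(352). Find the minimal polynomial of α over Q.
m_α(x) = x^3 - 9x^2 + 27x - 379

Set β = α - 3 = ∛(352), so β^3 = 352. Then (α - 3)^3 - 352 = 0, i.e. α is a root of g(x) = (x - 3)^3 - 352 = x^3 - 9x^2 + 27x - 379. Since g(x) = h(x - 3) where h(x) = x^3 - 352, and h is irreducible over Q (because 352 is not a perfect cube, so h has no rational root, and a monic cubic with no rational root is irreducible), g is also irreducible (irreducibility is preserved under the substitution x → x - 3). Hence m_α(x) = x^3 - 9x^2 + 27x - 379.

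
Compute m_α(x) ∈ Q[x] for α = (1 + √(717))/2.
m_α(x) = x^2 - x - 179

From 2α - 1 = √(717), squaring gives (2α - 1)^2 = 717, i.e. 4α^2 - 4α + 1 = 717, so α^2 - α + (1 - 717)/4 = 0. Since 717 ≡ 1 (mod 4), (1 - 717)/4 = -179 ∈ Z. The polynomial x^2 - x - 179 has discriminant 1 - 4·(-179) = 717, which is not a perfect square in Q (d = 717 is squarefree and ≠ 1), so x^2 - x - 179 is irreducible over Q. It is the minimal polynomial of α.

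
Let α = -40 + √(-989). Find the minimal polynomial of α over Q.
m_α(x) = x^2 + 80x + 2589

From α + 40 = √(-989), squaring gives (α + 40)^2 = -989, i.e. α^2 + 80α + 1600 = -989, so α^2 + 80α + 2589 = 0. The discriminant of x^2 + 80x + 2589 is (80)^2 - 4·(2589) = 6400 - 10356 = -3956, and 4·(-989) is not a perfect square in Q since -989 is squarefree and ≠ 1. Hence x^2 + 80x + 2589 is irreducible over Q and is the minimal polynomial of α.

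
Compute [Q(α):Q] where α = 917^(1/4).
[Q(α):Q] = 4

α is a root of x^4 - 917. By Eisenstein's criterion at the prime p = 7 (which divides the constant term 917 but p^2 = 49 does not, since 917 is squarefree), x^4 - 917 is irreducible over Q. Hence [Q(α):Q] = 4.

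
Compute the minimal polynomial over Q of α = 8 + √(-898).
m_α(x) = x^2 - 16x + 962

From α - 8 = √(-898), squaring gives (α - 8)^2 = -898, i.e. α^2 - 16α + 64 = -898, so α^2 - 16α + 962 = 0. The discriminant of x^2 - 16x + 962 is (-16)^2 - 4·(962) = 256 - 3848 = -3592, and 4·(-898) is not a perfect square in Q since -898 is squarefree and ≠ 1. Hence x^2 - 16x + 962 is irreducible over Q and is the minimal polynomial of α.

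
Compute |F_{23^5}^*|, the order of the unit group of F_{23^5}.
|F_{23^5}^*| = 6436342

F_{23^5} has 23^5 = 6436343 elements; its multiplicative group consists of all nonzero elements, so |F_{23^5}^*| = 6436343 - 1 = 6436342. (It is cyclic since any finite subgroup of the multiplicative group of a field is cyclic.)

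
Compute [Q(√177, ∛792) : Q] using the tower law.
[Q(√177, ∛792) : Q] = 6

Let L = Q(√177, ∛792). Since Q(√177) ⊂ L and [Q(√177):Q] = 2, the tower law gives 2 | [L:Q]. Likewise Q(∛792) ⊂ L with [Q(∛792):Q] = 3 (because 792 is not a perfect cube), so 3 | [L:Q]. As gcd(2,3) = 1, [L:Q] is divisible by 6. Conversely L is generated over Q by √177 and ∛792, so [L:Q] ≤ 2·3 = 6. Therefore [Q(√177, ∛792) : Q] = 6.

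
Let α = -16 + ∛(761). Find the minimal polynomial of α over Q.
m_α(x) = x^3 + 48x^2 + 768x + 3335

Set β = α + 16 = ∛(761), so β^3 = 761. Then (α + 16)^3 - 761 = 0, i.e. α is a root of g(x) = (x + 16)^3 - 761 = x^3 + 48x^2 + 768x + 3335. Since g(x) = h(x + 16) where h(x) = x^3 - 761, and h is irreducible over Q (because 761 is not a perfect cube, so h has no rational root, and a monic cubic with no rational root is irreducible), g is also irreducible (irreducibility is preserved under the substitution x → x + 16). Hence m_α(x) = x^3 + 48x^2 + 768x + 3335.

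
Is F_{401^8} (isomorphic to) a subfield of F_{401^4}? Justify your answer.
No: F_{401^8} is not a subfield of F_{401^4}

F_{p^m} embeds in F_{p^n} iff m | n. Here 8 ∤ 4 (since 4 = 0·8 + 4 with remainder 4 ≠ 0), so F_{401^8} is not a subfield of F_{401^4}. Equivalently: if it were, the tower law would give 8 = [F_{401^8}:F_401] dividing [F_{401^4}:F_401] = 4, contradiction.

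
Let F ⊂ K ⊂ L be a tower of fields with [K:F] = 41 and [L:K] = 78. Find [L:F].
[L:F] = 3198

The tower law says that for any tower of field extensions F ⊂ K ⊂ L with finite degrees, [L:F] = [L:K] · [K:F]. Here this gives [L:F] = 78 · 41 = 3198.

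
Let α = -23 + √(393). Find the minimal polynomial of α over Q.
m_α(x) = x^2 + 46x + 136

From α + 23 = √(393), squaring gives (α + 23)^2 = 393, i.e. α^2 + 46α + 529 = 393, so α^2 + 46α + 136 = 0. The discriminant of x^2 + 46x + 136 is (46)^2 - 4·(136) = 2116 - 544 = 1572, and 4·(393) is not a perfect square in Q since 393 is squarefree and ≠ 1. Hence x^2 + 46x + 136 is irreducible over Q and is the minimal polynomial of α.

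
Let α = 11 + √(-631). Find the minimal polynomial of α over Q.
m_α(x) = x^2 - 22x + 752

From α - 11 = √(-631), squaring gives (α - 11)^2 = -631, i.e. α^2 - 22α + 121 = -631, so α^2 - 22α + 752 = 0. The discriminant of x^2 - 22x + 752 is (-22)^2 - 4·(752) = 484 - 3008 = -2524, and 4·(-631) is not a perfect square in Q since -631 is squarefree and ≠ 1. Hence x^2 - 22x + 752 is irreducible over Q and is the minimal polynomial of α.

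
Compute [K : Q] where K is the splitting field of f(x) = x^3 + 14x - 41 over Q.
[K : Q] = 6

By the rational root test, any rational root of the monic integer polynomial f(x) = x^3 + 14x - 41 must be an integer dividing the constant term -41, i.e. one of ±{1, 41}. Evaluating: f(1) = -26, f(-1) = -56, f(41) = 69454, f(-41) = -69536; none is 0, so f has no rational root and is therefore irreducible over Q (a cubic with no linear factor over a field is irreducible). For an irreducible cubic, the Galois group is A_3 or S_3 according as the discriminant disc(f) = -4a^3 - 27b^2 = -4·(14)^3 - 27·(-41)^2 = -56363 is or is not a square in Q. Here disc(f) = -56363 is not a perfect square in Q, so the Galois group of f over Q is not contained in A_3 and must be all of S_3. The splitting field has degree |S_3| = 6 over Q, so [K : Q] = 6.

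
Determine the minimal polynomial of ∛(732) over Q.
m_α(x) = x^3 - 732

α satisfies α^3 = 732, so x^3 - 732 annihilates α. By the rational root test, a rational root p/q (in lowest terms) of x^3 - 732 would satisfy p^3 = 732 q^3, forcing q = 1 and p^3 = 732; but 732 is not a perfect cube, contradiction. A monic cubic over Q with no rational root is irreducible (any nontrivial factorization would include a linear factor). Hence x^3 - 732 is the minimal polynomial of α, and in particular [Q(α):Q] = 3.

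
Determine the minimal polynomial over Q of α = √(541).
m_α(x) = x^2 - 541

α satisfies α^2 - 541 = 0, so x^2 - 541 annihilates α. Since d = 541 is squarefree and ≠ 1, it is not a perfect square in Q, so x^2 - 541 has no rational root and is therefore irreducible over Q (a degree-2 polynomial over a field is irreducible iff it has no root). Hence m_α(x) = x^2 - 541.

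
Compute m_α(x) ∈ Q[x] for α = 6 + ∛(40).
m_α(x) = x^3 - 18x^2 + 108x - 256

Set β = α - 6 = ∛(40), so β^3 = 40. Then (α - 6)^3 - 40 = 0, i.e. α is a root of g(x) = (x - 6)^3 - 40 = x^3 - 18x^2 + 108x - 256. Since g(x) = h(x - 6) where h(x) = x^3 - 40, and h is irreducible over Q (because 40 is not a perfect cube, so h has no rational root, and a monic cubic with no rational root is irreducible), g is also irreducible (irreducibility is preserved under the substitution x → x - 6). Hence m_α(x) = x^3 - 18x^2 + 108x - 256.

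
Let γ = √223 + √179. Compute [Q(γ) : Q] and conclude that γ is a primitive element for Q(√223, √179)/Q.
[Q(γ) : Q] = 4 (equivalently, Q(γ) = Q(√223, √179))

Obviously Q(γ) ⊆ Q(√223, √179), and [Q(√223, √179):Q] = 4 (since 223, 179 are distinct squarefree integers > 1 with 39917 not a perfect square). To show equality we compute the minimal polynomial of γ. From γ = √223 + √179: γ^2 = 223 + 2√(39917) + 179 = 402 + 2√(39917), so γ^2 - 402 = 2√(39917); squaring, (γ^2 - 402)^2 = 4·39917, i.e. γ^4 - 804γ^2 + 161604 - 159668 = 0, i.e. γ^4 - 804γ^2 + 1936 = 0. So γ is a root of x^4 - 804x^2 + 1936. This polynomial is irreducible over Q: it has no rational root (each ±√223 ± √179 is irrational), and any factorization into two quadratics over Q would force √(39917) ∈ Q (pairing opposite roots) or √223, √179 ∈ Q (other pairings), all impossible. Hence [Q(γ):Q] = 4 = [Q(√223, √179):Q], so Q(γ) = Q(√223, √179).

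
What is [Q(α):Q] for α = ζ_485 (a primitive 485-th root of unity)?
[Q(α):Q] = 384

The minimal polynomial of ζ_485 over Q is the 485-th cyclotomic polynomial Φ_485(x), which is irreducible over Q and has degree φ(485) = 384. Hence [Q(α):Q] = φ(485) = 384.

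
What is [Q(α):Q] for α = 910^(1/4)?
[Q(α):Q] = 4

α is a root of x^4 - 910. By Eisenstein's criterion at the prime p = 2 (which divides the constant term 910 but p^2 = 4 does not, since 910 is squarefree), x^4 - 910 is irreducible over Q. Hence [Q(α):Q] = 4.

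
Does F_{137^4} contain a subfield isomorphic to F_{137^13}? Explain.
No: F_{137^13} is not a subfield of F_{137^4}

F_{p^m} embeds in F_{p^n} iff m | n. Here 13 ∤ 4 (since 4 = 0·13 + 4 with remainder 4 ≠ 0), so F_{137^13} is not a subfield of F_{137^4}. Equivalently: if it were, the tower law would give 13 = [F_{137^13}:F_137] dividing [F_{137^4}:F_137] = 4, contradiction.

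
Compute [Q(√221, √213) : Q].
[Q(√221, √213) : Q] = 4

[Q(√221):Q] = 2 (min poly x^2 - 221, irreducible since 221 is squarefree > 1). For the top step, suppose √213 ∈ Q(√221), say √213 = c + d√221 with c, d ∈ Q. Squaring: 213 = c^2 + 221d^2 + 2cd√221. Since √221 ∉ Q this forces 2cd = 0. If d = 0 then √213 = c ∈ Q, contradicting 213 squarefree > 1. If c = 0 then 213 = 221d^2, so 221·213 = (221d)^2 is a perfect square in Q — but 221·213 = 47073 is not a perfect square (since 221 and 213 are distinct squarefree integers). Contradiction. Hence √213 ∉ Q(√221), so x^2 - 213 stays irreducible over Q(√221) and [Q(√221, √213) : Q(√221)] = 2. By the tower law, [Q(√221, √213) : Q] = 2 · 2 = 4.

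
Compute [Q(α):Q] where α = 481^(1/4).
[Q(α):Q] = 4

α is a root of x^4 - 481. By Eisenstein's criterion at the prime p = 13 (which divides the constant term 481 but p^2 = 169 does not, since 481 is squarefree), x^4 - 481 is irreducible over Q. Hence [Q(α):Q] = 4.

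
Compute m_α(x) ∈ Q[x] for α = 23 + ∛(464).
m_α(x) = x^3 - 69x^2 + 1587x - 12631

Set β = α - 23 = ∛(464), so β^3 = 464. Then (α - 23)^3 - 464 = 0, i.e. α is a root of g(x) = (x - 23)^3 - 464 = x^3 - 69x^2 + 1587x - 12631. Since g(x) = h(x - 23) where h(x) = x^3 - 464, and h is irreducible over Q (because 464 is not a perfect cube, so h has no rational root, and a monic cubic with no rational root is irreducible), g is also irreducible (irreducibility is preserved under the substitution x → x - 23). Hence m_α(x) = x^3 - 69x^2 + 1587x - 12631.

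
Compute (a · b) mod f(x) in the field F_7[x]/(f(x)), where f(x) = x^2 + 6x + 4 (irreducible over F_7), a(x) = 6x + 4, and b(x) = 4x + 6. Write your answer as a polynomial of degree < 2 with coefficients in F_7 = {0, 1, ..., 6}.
a · b ≡ 6x + 5 (mod f(x))

Multiply in F_7[x]: a(x)·b(x) = (6x + 4)·(4x + 6) = 3x^2 + 3x + 3. This has degree ≥ 2, so divide by f(x) over F_7: 3x^2 + 3x + 3 = (3)·(x^2 + 6x + 4) + (6x + 5). Hence a·b ≡ 6x + 5 (mod f). (F_7[x]/(f) is a field with 7^2 = 49 elements since f is irreducible of degree 2.)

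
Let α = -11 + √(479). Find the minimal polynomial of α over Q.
m_α(x) = x^2 + 22x - 358

From α + 11 = √(479), squaring gives (α + 11)^2 = 479, i.e. α^2 + 22α + 121 = 479, so α^2 + 22α - 358 = 0. The discriminant of x^2 + 22x - 358 is (22)^2 - 4·(-358) = 484 + 1432 = 1916, and 4·(479) is not a perfect square in Q since 479 is squarefree and ≠ 1. Hence x^2 + 22x - 358 is irreducible over Q and is the minimal polynomial of α.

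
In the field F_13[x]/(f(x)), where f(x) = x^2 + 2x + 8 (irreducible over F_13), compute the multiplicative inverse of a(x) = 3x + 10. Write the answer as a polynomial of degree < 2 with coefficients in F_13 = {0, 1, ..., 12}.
a(x)^(-1) ≡ 11x + 7 (mod f(x))

Since f is irreducible over F_13, F_13[x]/(f) is a field and a(x) ≠ 0 has an inverse. Apply the extended Euclidean algorithm to f(x) and a(x) in F_13[x]: f(x) = (9x + 1)·a(x) + (11). The last nonzero remainder is the constant 11 = gcd(f, a) in F_13. Back-substituting through the division chain expresses 11 = s(x)·a(x) + t(x)·f(x) with s(x) ≡ 4x + 12 (mod f), so (4x + 12)·a(x) ≡ 11 (mod f). Multiplying by 11^(-1) ≡ 6 in F_13 gives a(x)^(-1) ≡ 6·(4x + 12) ≡ 11x + 7 (mod f). Check: (3x + 10)·(11x + 7) = 7x^2 + x + 5 ≡ 1 (mod x^2 + 2x + 8).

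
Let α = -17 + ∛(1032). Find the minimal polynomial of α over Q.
m_α(x) = x^3 + 51x^2 + 867x + 3881

Set β = α + 17 = ∛(1032), so β^3 = 1032. Then (α + 17)^3 - 1032 = 0, i.e. α is a root of g(x) = (x + 17)^3 - 1032 = x^3 + 51x^2 + 867x + 3881. Since g(x) = h(x + 17) where h(x) = x^3 - 1032, and h is irreducible over Q (because 1032 is not a perfect cube, so h has no rational root, and a monic cubic with no rational root is irreducible), g is also irreducible (irreducibility is preserved under the substitution x → x + 17). Hence m_α(x) = x^3 + 51x^2 + 867x + 3881.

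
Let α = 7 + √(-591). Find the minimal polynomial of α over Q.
m_α(x) = x^2 - 14x + 640

From α - 7 = √(-591), squaring gives (α - 7)^2 = -591, i.e. α^2 - 14α + 49 = -591, so α^2 - 14α + 640 = 0. The discriminant of x^2 - 14x + 640 is (-14)^2 - 4·(640) = 196 - 2560 = -2364, and 4·(-591) is not a perfect square in Q since -591 is squarefree and ≠ 1. Hence x^2 - 14x + 640 is irreducible over Q and is the minimal polynomial of α.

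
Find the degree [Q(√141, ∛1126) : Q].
[Q(√141, ∛1126) : Q] = 6

Let L = Q(√141, ∛1126). Since Q(√141) ⊂ L and [Q(√141):Q] = 2, the tower law gives 2 | [L:Q]. Likewise Q(∛1126) ⊂ L with [Q(∛1126):Q] = 3 (because 1126 is not a perfect cube), so 3 | [L:Q]. As gcd(2,3) = 1, [L:Q] is divisible by 6. Conversely L is generated over Q by √141 and ∛1126, so [L:Q] ≤ 2·3 = 6. Therefore [Q(√141, ∛1126) : Q] = 6.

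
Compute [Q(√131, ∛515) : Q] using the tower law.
[Q(√131, ∛515) : Q] = 6

Let L = Q(√131, ∛515). Since Q(√131) ⊂ L and [Q(√131):Q] = 2, the tower law gives 2 | [L:Q]. Likewise Q(∛515) ⊂ L with [Q(∛515):Q] = 3 (because 515 is not a perfect cube), so 3 | [L:Q]. As gcd(2,3) = 1, [L:Q] is divisible by 6. Conversely L is generated over Q by √131 and ∛515, so [L:Q] ≤ 2·3 = 6. Therefore [Q(√131, ∛515) : Q] = 6.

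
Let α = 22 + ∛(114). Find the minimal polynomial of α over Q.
m_α(x) = x^3 - 66x^2 + 1452x - 10762

Set β = α - 22 = ∛(114), so β^3 = 114. Then (α - 22)^3 - 114 = 0, i.e. α is a root of g(x) = (x - 22)^3 - 114 = x^3 - 66x^2 + 1452x - 10762. Since g(x) = h(x - 22) where h(x) = x^3 - 114, and h is irreducible over Q (because 114 is not a perfect cube, so h has no rational root, and a monic cubic with no rational root is irreducible), g is also irreducible (irreducibility is preserved under the substitution x → x - 22). Hence m_α(x) = x^3 - 66x^2 + 1452x - 10762.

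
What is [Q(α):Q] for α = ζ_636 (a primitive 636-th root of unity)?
[Q(α):Q] = 208

The minimal polynomial of ζ_636 over Q is the 636-th cyclotomic polynomial Φ_636(x), which is irreducible over Q and has degree φ(636) = 208. Hence [Q(α):Q] = φ(636) = 208.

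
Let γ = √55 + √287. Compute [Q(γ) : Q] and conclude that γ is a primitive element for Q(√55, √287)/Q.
[Q(γ) : Q] = 4 (equivalently, Q(γ) = Q(√55, √287))

Obviously Q(γ) ⊆ Q(√55, √287), and [Q(√55, √287):Q] = 4 (since 55, 287 are distinct squarefree integers > 1 with 15785 not a perfect square). To show equality we compute the minimal polynomial of γ. From γ = √55 + √287: γ^2 = 55 + 2√(15785) + 287 = 342 + 2√(15785), so γ^2 - 342 = 2√(15785); squaring, (γ^2 - 342)^2 = 4·15785, i.e. γ^4 - 684γ^2 + 116964 - 63140 = 0, i.e. γ^4 - 684γ^2 + 53824 = 0. So γ is a root of x^4 - 684x^2 + 53824. This polynomial is irreducible over Q: it has no rational root (each ±√55 ± √287 is irrational), and any factorization into two quadratics over Q would force √(15785) ∈ Q (pairing opposite roots) or √55, √287 ∈ Q (other pairings), all impossible. Hence [Q(γ):Q] = 4 = [Q(√55, √287):Q], so Q(γ) = Q(√55, √287).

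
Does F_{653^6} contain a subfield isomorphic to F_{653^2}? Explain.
Yes: F_{653^2} is a subfield of F_{653^6}

F_{p^m} embeds in F_{p^n} iff m | n (since F_{p^n} is the splitting field of x^(p^n) - x, and F_{p^m} ⊂ F_{p^n} forces p^n to be a power of p^m, i.e. m | n; conversely if m | n then every root of x^(p^m) - x is a root of x^(p^n) - x). Here 2 | 6 (since 6 = 3·2), so F_{653^2} is a subfield of F_{653^6}, and [F_{653^6} : F_{653^2}] = 6/2 = 3.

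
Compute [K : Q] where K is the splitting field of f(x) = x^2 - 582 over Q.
[K : Q] = 2

f(x) = x^2 - 582 factors as (x - √582)(x + √582). The splitting field is K = Q(√582). Since 582 is squarefree and > 1, it is not a perfect square, so x^2 - 582 is irreducible over Q and [Q(√582) : Q] = 2. Hence [K : Q] = 2.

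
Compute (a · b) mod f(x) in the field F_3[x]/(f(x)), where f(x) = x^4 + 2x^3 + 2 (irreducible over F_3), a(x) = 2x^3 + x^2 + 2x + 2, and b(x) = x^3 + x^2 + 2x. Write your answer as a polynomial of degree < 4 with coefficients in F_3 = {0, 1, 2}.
a · b ≡ 2x^2 (mod f(x))

Multiply in F_3[x]: a(x)·b(x) = (2x^3 + x^2 + 2x + 2)·(x^3 + x^2 + 2x) = 2x^6 + x^4 + x. This has degree ≥ 4, so divide by f(x) over F_3: 2x^6 + x^4 + x = (2x^2 + 2x)·(x^4 + 2x^3 + 2) + (2x^2). Hence a·b ≡ 2x^2 (mod f). (F_3[x]/(f) is a field with 3^4 = 81 elements since f is irreducible of degree 4.)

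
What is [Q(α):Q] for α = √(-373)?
[Q(α):Q] = 2

[Q(α):Q] equals the degree of the minimal polynomial of α. Here α^2 = -373 and x^2 + 373 is irreducible (d = -373 is squarefree, ≠ 1, hence not a square), so deg(m_α) = 2. Thus [Q(α):Q] = 2.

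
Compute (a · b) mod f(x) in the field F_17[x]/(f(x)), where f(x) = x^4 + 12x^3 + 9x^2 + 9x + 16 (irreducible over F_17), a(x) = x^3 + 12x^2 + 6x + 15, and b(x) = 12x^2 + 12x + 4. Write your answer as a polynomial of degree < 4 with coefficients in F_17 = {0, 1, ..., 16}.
a · b ≡ 2x^3 + 16x^2 + 6x + 4 (mod f(x))

Multiply in F_17[x]: a(x)·b(x) = (x^3 + 12x^2 + 6x + 15)·(12x^2 + 12x + 4) = 12x^5 + 3x^4 + 16x^3 + 11x^2 + 9. This has degree ≥ 4, so divide by f(x) over F_17: 12x^5 + 3x^4 + 16x^3 + 11x^2 + 9 = (12x + 12)·(x^4 + 12x^3 + 9x^2 + 9x + 16) + (2x^3 + 16x^2 + 6x + 4). Hence a·b ≡ 2x^3 + 16x^2 + 6x + 4 (mod f). (F_17[x]/(f) is a field with 17^4 = 83521 elements since f is irreducible of degree 4.)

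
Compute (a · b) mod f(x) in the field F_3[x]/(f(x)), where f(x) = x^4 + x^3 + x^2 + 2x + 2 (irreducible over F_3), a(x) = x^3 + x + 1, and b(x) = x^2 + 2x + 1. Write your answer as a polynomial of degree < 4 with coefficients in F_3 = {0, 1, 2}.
a · b ≡ 2x + 2 (mod f(x))

Multiply in F_3[x]: a(x)·b(x) = (x^3 + x + 1)·(x^2 + 2x + 1) = x^5 + 2x^4 + 2x^3 + 1. This has degree ≥ 4, so divide by f(x) over F_3: x^5 + 2x^4 + 2x^3 + 1 = (x + 1)·(x^4 + x^3 + x^2 + 2x + 2) + (2x + 2). Hence a·b ≡ 2x + 2 (mod f). (F_3[x]/(f) is a field with 3^4 = 81 elements since f is irreducible of degree 4.)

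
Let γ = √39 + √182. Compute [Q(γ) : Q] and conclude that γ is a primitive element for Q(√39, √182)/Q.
[Q(γ) : Q] = 4 (equivalently, Q(γ) = Q(√39, √182))

Obviously Q(γ) ⊆ Q(√39, √182), and [Q(√39, √182):Q] = 4 (since 39, 182 are distinct squarefree integers > 1 with 7098 not a perfect square). To show equality we compute the minimal polynomial of γ. From γ = √39 + √182: γ^2 = 39 + 2√(7098) + 182 = 221 + 2√(7098), so γ^2 - 221 = 2√(7098); squaring, (γ^2 - 221)^2 = 4·7098, i.e. γ^4 - 442γ^2 + 48841 - 28392 = 0, i.e. γ^4 - 442γ^2 + 20449 = 0. So γ is a root of x^4 - 442x^2 + 20449. This polynomial is irreducible over Q: it has no rational root (each ±√39 ± √182 is irrational), and any factorization into two quadratics over Q would force √(7098) ∈ Q (pairing opposite roots) or √39, √182 ∈ Q (other pairings), all impossible. Hence [Q(γ):Q] = 4 = [Q(√39, √182):Q], so Q(γ) = Q(√39, √182).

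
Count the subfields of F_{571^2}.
F_{571^2} has 2 subfields

The subfields of F_{p^n} are exactly the fields F_{p^d} for d | n (each is the fixed field of the unique index-d subgroup of Gal(F_{p^n}/F_p) ≅ Z/nZ). The divisors of n = 2 are {1, 2}, giving 2 subfields: F_{571^1}, F_{571^2}.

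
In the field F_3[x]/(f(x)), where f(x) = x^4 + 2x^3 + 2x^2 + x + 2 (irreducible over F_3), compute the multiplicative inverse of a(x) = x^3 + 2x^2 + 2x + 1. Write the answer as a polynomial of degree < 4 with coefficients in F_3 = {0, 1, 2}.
a(x)^(-1) ≡ x (mod f(x))

Since f is irreducible over F_3, F_3[x]/(f) is a field and a(x) ≠ 0 has an inverse. Apply the extended Euclidean algorithm to f(x) and a(x) in F_3[x]: f(x) = (x)·a(x) + (2). The last nonzero remainder is the constant 2 = gcd(f, a) in F_3. Back-substituting through the division chain expresses 2 = s(x)·a(x) + t(x)·f(x) with s(x) ≡ 2x (mod f), so (2x)·a(x) ≡ 2 (mod f). Multiplying by 2^(-1) ≡ 2 in F_3 gives a(x)^(-1) ≡ 2·(2x) ≡ x (mod f). Check: (x^3 + 2x^2 + 2x + 1)·(x) = x^4 + 2x^3 + 2x^2 + x ≡ 1 (mod x^4 + 2x^3 + 2x^2 + x + 2).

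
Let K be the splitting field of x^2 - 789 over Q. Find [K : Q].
[K : Q] = 2

f(x) = x^2 - 789 factors as (x - √789)(x + √789). The splitting field is K = Q(√789). Since 789 is squarefree and > 1, it is not a perfect square, so x^2 - 789 is irreducible over Q and [Q(√789) : Q] = 2. Hence [K : Q] = 2.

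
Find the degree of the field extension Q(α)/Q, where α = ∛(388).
[Q(α):Q] = 3

The minimal polynomial of α is x^3 - 388, irreducible over Q since 388 is not a perfect cube (so x^3 - 388 has no rational root). Hence [Q(α):Q] = deg(m_α) = 3.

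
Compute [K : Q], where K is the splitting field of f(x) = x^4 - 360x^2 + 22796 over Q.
[K : Q] = 4

Solving the quadratic in x^2: x^2 = (360 ± √(360^2 - 4·22796))/2 = (360 ± √38416)/2 = (360 ± 196)/2, giving x^2 = 82 or x^2 = 278. So f(x) = (x^2 - 82)(x^2 - 278) and the roots of f are ±√82, ±√278. Hence the splitting field is K = Q(√82, √278). Since 82 and 278 are distinct squarefree integers > 1, their product 22796 is not a perfect square, so √278 ∉ Q(√82). By the tower law [K:Q] = [Q(√82,√278):Q(√82)] · [Q(√82):Q] = 2 · 2 = 4.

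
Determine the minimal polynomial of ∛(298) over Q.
m_α(x) = x^3 - 298

α satisfies α^3 = 298, so x^3 - 298 annihilates α. By the rational root test, a rational root p/q (in lowest terms) of x^3 - 298 would satisfy p^3 = 298 q^3, forcing q = 1 and p^3 = 298; but 298 is not a perfect cube, contradiction. A monic cubic over Q with no rational root is irreducible (any nontrivial factorization would include a linear factor). Hence x^3 - 298 is the minimal polynomial of α, and in particular [Q(α):Q] = 3.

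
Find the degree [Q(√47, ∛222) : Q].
[Q(√47, ∛222) : Q] = 6

Let L = Q(√47, ∛222). Since Q(√47) ⊂ L and [Q(√47):Q] = 2, the tower law gives 2 | [L:Q]. Likewise Q(∛222) ⊂ L with [Q(∛222):Q] = 3 (because 222 is not a perfect cube), so 3 | [L:Q]. As gcd(2,3) = 1, [L:Q] is divisible by 6. Conversely L is generated over Q by √47 and ∛222, so [L:Q] ≤ 2·3 = 6. Therefore [Q(√47, ∛222) : Q] = 6.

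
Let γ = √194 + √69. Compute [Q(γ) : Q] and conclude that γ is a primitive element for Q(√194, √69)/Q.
[Q(γ) : Q] = 4 (equivalently, Q(γ) = Q(√194, √69))

Obviously Q(γ) ⊆ Q(√194, √69), and [Q(√194, √69):Q] = 4 (since 194, 69 are distinct squarefree integers > 1 with 13386 not a perfect square). To show equality we compute the minimal polynomial of γ. From γ = √194 + √69: γ^2 = 194 + 2√(13386) + 69 = 263 + 2√(13386), so γ^2 - 263 = 2√(13386); squaring, (γ^2 - 263)^2 = 4·13386, i.e. γ^4 - 526γ^2 + 69169 - 53544 = 0, i.e. γ^4 - 526γ^2 + 15625 = 0. So γ is a root of x^4 - 526x^2 + 15625. This polynomial is irreducible over Q: it has no rational root (each ±√194 ± √69 is irrational), and any factorization into two quadratics over Q would force √(13386) ∈ Q (pairing opposite roots) or √194, √69 ∈ Q (other pairings), all impossible. Hence [Q(γ):Q] = 4 = [Q(√194, √69):Q], so Q(γ) = Q(√194, √69).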